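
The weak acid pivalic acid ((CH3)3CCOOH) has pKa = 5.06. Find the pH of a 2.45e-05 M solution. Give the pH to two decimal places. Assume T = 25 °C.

pH = 4.96

(CH3)3CCOOH ⇌ (CH3)3CCOO- + H+
Ka = 10^(−5.06) = 8.71 × 10^-6
From the ICE table, Ka = x²/(2.45e-05 − x) = 8.71 × 10^-6.
x is not negligible relative to C₀; solve x² + 8.71e-06·x − 2.13e-10 = 0.
x = (−Ka + √(Ka² + 4·Ka·C₀))/2 = 1.09 × 10^-5 M
pH = −log(1.09 × 10^-5) = 4.96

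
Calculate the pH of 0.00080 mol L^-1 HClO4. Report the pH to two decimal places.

pH = 3.10

HClO4 is a strong acid and dissociates completely, so [H+] = 0.00080 M.
pH = -log(0.0008) = 3.10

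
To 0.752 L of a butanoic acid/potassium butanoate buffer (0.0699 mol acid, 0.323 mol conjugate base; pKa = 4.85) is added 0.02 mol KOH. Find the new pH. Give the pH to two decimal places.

After neutralization: n(CH3(CH2)2COOH) = 0.0499 mol, n(CH3(CH2)2COO-) = 0.343 mol.
pH = pKa + log([A⁻]/[HA]) = 4.85 + log(0.343/0.0499) = 4.85 +0.837

pH = 5.69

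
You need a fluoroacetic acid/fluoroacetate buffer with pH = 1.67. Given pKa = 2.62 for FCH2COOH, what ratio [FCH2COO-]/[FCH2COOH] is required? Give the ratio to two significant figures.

ratio = 0.11

pH = pKa + log(r) ⇒ log(r) = 1.67 − 2.62 = -0.95
r = [FCH2COO-]/[FCH2COOH] = 10^(-0.95) = 0.112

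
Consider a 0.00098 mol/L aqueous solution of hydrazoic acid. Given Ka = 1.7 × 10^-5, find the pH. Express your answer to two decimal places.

HN3 ⇌ N3- + H+
Let x = [H+] at equilibrium. Ka = x²/(0.00098 − x).
Here C₀/Ka ≈ 57.6, so the small-x approximation fails. Use the quadratic:
x = [−1.7e-05 + √(1.7e-05² + 6.66e-08)]/2 = 1.21 × 10^-4 M
pH = −log[H+] = −log(1.21 × 10^-4) = 3.92

pH = 3.92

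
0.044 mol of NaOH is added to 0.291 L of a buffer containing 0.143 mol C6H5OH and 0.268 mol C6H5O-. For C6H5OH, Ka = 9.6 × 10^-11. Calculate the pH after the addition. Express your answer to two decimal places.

After neutralization: n(C6H5OH) = 0.099 mol, n(C6H5O-) = 0.312 mol.
pKa = −log(9.6 × 10^-11) = 10.018
pH = pKa + log([A⁻]/[HA]) = 10.018 + log(0.312/0.099) = 10.018 +0.499

pH = 10.52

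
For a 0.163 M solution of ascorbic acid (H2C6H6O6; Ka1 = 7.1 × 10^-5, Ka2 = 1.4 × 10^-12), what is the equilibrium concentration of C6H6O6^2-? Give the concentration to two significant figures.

1.4 × 10^-12 M

First ionization gives [H+] ≈ [HC6H6O6-] = 3.40 × 10^-3 M.
Second step: Ka2 = [H+][C6H6O6^2-]/[HC6H6O6-] ≈ [C6H6O6^2-] (since [H+] ≈ [HC6H6O6-]).
So [C6H6O6^2-] ≈ Ka2.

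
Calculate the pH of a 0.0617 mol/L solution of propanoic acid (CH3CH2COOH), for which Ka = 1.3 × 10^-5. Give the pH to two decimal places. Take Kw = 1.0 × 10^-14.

pH = 3.05

CH3CH2COOH ⇌ CH3CH2COO- + H+
Ka = [H+]²/(0.0617 − [H+]) = 1.3 × 10^-5
Neglecting [H+] in the denominator: [H+] = √(1.3 × 10^-5 × 0.0617) = 8.96 × 10^-4 M
Check: 1.5% ionized — well under 5%, approximation valid.
pH = −log(8.96 × 10^-4) = 3.05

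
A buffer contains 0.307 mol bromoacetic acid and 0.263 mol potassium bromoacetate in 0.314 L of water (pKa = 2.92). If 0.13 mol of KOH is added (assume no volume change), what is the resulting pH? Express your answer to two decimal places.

pH = 3.27

After neutralization: n(BrCH2COOH) = 0.177 mol, n(BrCH2COO-) = 0.393 mol.
pH = pKa + log([A⁻]/[HA]) = 2.92 + log(0.393/0.177) = 2.92 +0.346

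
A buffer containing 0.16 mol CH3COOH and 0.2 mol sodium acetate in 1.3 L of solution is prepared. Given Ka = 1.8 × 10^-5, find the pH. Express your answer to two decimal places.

pKa = −log(1.8 × 10^-5) = 4.745
Using pH = pKa + log([base]/[acid]) with [base]/[acid] = 0.2/0.16:
pH = 4.745 + (+0.097) = 4.84

pH = 4.84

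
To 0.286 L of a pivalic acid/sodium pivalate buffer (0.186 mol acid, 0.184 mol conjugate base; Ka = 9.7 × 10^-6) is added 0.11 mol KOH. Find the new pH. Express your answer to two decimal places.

pH = 5.60

After neutralization: n((CH3)3CCOOH) = 0.076 mol, n((CH3)3CCOO-) = 0.294 mol.
pKa = −log(9.7 × 10^-6) = 5.013
pH = pKa + log([A⁻]/[HA]) = 5.013 + log(0.294/0.076) = 5.013 +0.588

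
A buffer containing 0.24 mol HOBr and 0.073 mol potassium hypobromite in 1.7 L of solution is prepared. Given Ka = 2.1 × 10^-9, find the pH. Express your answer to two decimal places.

pKa = −log(2.1 × 10^-9) = 8.678
Henderson–Hasselbalch: pH = pKa + log([OBr-]/[HOBr]) = 8.678 + log(0.073/0.24)
pH = 8.678 + (-0.517) = 8.16

pH = 8.16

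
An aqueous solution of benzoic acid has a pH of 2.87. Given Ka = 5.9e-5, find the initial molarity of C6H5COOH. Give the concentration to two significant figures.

[H+] = 10^(-2.87) = 1.35 × 10^-3 M = x
Ka = x²/(C₀ − x) ⇒ C₀ = x + x²/Ka
C₀ = 1.35 × 10^-3 + (1.35 × 10^-3)²/(5.9 × 10^-5) = 3.22 × 10^-2 M

C₀ = 3.2 × 10^-2 M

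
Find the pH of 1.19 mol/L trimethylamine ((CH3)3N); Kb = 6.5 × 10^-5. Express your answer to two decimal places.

(CH3)3N + H2O ⇌ (CH3)3NH+ + OH-
Kb = [OH-]²/(1.19 − [OH-]) = 6.5 × 10^-5
Assume [OH-] ≪ 1.19: [OH-] ≈ √(6.5 × 10^-5 × 1.19) = 8.79 × 10^-3 M
([OH-]/C₀ = 0.74% < 5%, so the approximation holds.)
pOH = −log(8.79 × 10^-3) = 2.06; pH = 14.00 − 2.06 = 11.94

pH = 11.94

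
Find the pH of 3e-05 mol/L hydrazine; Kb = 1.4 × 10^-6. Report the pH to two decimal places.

pH = 8.76

N2H4 + H2O ⇌ N2H5+ + OH-
Kb = [OH-]²/(3e-05 − [OH-]) = 1.4 × 10^-6
[OH-] is not negligible relative to C₀; solve [OH-]² + 1.4e-06·[OH-] − 4.2e-11 = 0.
[OH-] = (−Kb + √(Kb² + 4·Kb·C₀))/2 = 5.82 × 10^-6 M
pOH = −log(5.82 × 10^-6) = 5.24; pH = 14.00 − 5.24 = 8.76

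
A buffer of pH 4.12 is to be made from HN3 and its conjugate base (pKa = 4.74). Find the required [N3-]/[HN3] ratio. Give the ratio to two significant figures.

pH = pKa + log(r) ⇒ log(r) = 4.12 − 4.74 = -0.62
r = [N3-]/[HN3] = 10^(-0.62) = 0.24

ratio = 0.24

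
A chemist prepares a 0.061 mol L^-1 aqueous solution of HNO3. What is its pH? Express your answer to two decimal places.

pH = 1.21

HNO3 is a strong acid and dissociates completely, so [H+] = 0.061 M.
pH = -log(0.061) = 1.21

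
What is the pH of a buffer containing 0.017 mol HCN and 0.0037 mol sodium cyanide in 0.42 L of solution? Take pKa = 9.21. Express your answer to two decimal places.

pH = 8.55

pH = pKa + log([A⁻]/[HA]) = 9.21 + log(0.0037/0.017)
pH = 9.21 + (-0.662) = 8.55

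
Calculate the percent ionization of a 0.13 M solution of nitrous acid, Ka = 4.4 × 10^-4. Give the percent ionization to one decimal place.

5.7%

HNO2 ⇌ NO2- + H+; let x = [H+] at equilibrium.
Ka = x²/(C₀ − x); solving the quadratic gives x = 7.35 × 10^-3 M.
Fraction ionized = 7.35 × 10^-3 / 0.13 = 0.0565 → 5.7%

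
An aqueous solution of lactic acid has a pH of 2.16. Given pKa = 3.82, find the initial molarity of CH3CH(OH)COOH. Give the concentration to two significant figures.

C₀ = 3.2 × 10^-1 M

[H+] = 10^(-2.16) = 6.92 × 10^-3 M = x
Ka = 10^(−3.82) = 1.51 × 10^-4
Ka = x²/(C₀ − x) ⇒ C₀ = x + x²/Ka
C₀ = 6.92 × 10^-3 + (6.92 × 10^-3)²/(1.51 × 10^-4) = 3.24 × 10^-1 M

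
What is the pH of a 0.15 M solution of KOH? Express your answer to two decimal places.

pH = 13.18

KOH is a strong base; [OH-] = 0.15 M.
pOH = -log(0.15) = 0.82
pH = 14.00 - 0.82 = 13.18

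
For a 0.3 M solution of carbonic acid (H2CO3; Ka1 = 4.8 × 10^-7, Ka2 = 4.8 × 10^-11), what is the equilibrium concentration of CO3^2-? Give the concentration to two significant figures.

First ionization gives [H+] ≈ [HCO3-] = 3.79 × 10^-4 M.
Second step: Ka2 = [H+][CO3^2-]/[HCO3-] ≈ [CO3^2-] (since [H+] ≈ [HCO3-]).
So [CO3^2-] ≈ Ka2.

4.8 × 10^-11 M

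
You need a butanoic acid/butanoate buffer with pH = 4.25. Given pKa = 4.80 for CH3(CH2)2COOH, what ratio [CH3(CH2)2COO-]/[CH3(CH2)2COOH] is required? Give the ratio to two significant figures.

ratio = 0.28

pH = pKa + log(r) ⇒ log(r) = 4.25 − 4.80 = -0.55
r = [CH3(CH2)2COO-]/[CH3(CH2)2COOH] = 10^(-0.55) = 0.282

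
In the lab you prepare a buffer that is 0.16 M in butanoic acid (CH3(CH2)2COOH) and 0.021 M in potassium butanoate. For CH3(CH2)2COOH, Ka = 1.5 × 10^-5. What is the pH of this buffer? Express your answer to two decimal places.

pH = 3.94

pKa = −log(1.5 × 10^-5) = 4.824
pH = pKa + log([A⁻]/[HA]) = 4.824 + log(0.021/0.16)
pH = 4.824 + (-0.882) = 3.94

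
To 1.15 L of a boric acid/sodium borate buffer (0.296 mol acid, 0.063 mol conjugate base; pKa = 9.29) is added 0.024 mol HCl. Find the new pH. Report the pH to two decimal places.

pH = 8.38

After neutralization: n(B(OH)3) = 0.32 mol, n(B(OH)4-) = 0.039 mol.
Henderson–Hasselbalch with mole ratio 0.039/0.32: pH = 9.29 + (-0.914)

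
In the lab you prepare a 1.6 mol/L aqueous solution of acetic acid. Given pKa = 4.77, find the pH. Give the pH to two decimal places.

pH = 2.28

CH3COOH ⇌ CH3COO- + H+
Ka = 10^(−4.77) = 1.70 × 10^-5
Let x = [H+] at equilibrium. Ka = x²/(1.6 − x).
Neglecting x in the denominator: x = √(1.70 × 10^-5 × 1.6) = 5.22 × 10^-3 M
Check: 0.33% ionized — well under 5%, approximation valid.
pH = −log(5.22 × 10^-3) = 2.28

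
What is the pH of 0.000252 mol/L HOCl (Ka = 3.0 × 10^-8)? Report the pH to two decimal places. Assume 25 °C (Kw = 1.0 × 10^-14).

HOCl ⇌ OCl- + H+
Ka = [H+]²/(0.000252 − [H+]) = 3.0 × 10^-8
Assume [H+] ≪ 0.000252: [H+] ≈ √(3.0 × 10^-8 × 0.000252) = 2.75 × 10^-6 M
pH = −log[H+] = −log(2.75 × 10^-6) = 5.56

pH = 5.56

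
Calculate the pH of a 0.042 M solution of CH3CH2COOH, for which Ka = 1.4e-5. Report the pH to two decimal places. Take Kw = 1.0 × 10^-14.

pH = 3.12

CH3CH2COOH ⇌ CH3CH2COO- + H+
From the ICE table, Ka = [H+]²/(0.042 − [H+]) = 1.4 × 10^-5.
Assume [H+] ≪ 0.042: [H+] ≈ √(1.4 × 10^-5 × 0.042) = 7.67 × 10^-4 M
Check: 1.8% ionized — well under 5%, approximation valid.
pH = −log(7.67 × 10^-4) = 3.12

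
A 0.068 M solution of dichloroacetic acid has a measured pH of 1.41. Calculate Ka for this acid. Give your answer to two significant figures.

Ka = 5.2 × 10^-2

[H+] = 10^(-1.41) = 3.89 × 10^-2 M
At equilibrium [HA] = 0.068 − 3.89 × 10^-2 = 2.91 × 10^-2 M
Ka = [H+][A-]/[HA] = (3.89 × 10^-2)² / 2.91 × 10^-2 = 5.2 × 10^-2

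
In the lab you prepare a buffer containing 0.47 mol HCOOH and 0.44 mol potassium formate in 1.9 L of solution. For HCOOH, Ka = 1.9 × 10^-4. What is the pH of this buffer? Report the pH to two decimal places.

pH = 3.69

pKa = −log(1.9 × 10^-4) = 3.721
pH = pKa + log([A⁻]/[HA]) = 3.721 + log(0.44/0.47)
pH = 3.721 + (-0.029) = 3.69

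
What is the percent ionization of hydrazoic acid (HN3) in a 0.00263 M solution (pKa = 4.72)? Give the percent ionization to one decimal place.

HN3 ⇌ N3- + H+; let x = [H+] at equilibrium.
Ka = 10^(−4.72) = 1.91 × 10^-5
Ka = x²/(C₀ − x); solving the quadratic gives x = 2.15 × 10^-4 M.
% ionization = x/C₀ × 100% = 2.15 × 10^-4/0.00263 × 100% = 8.2%

8.2%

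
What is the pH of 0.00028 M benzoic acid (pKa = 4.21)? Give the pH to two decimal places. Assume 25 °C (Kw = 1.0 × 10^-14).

pH = 3.98

C6H5COOH ⇌ C6H5COO- + H+
Ka = 10^(−4.21) = 6.17 × 10^-5
Let x = [H+] at equilibrium. Ka = x²/(0.00028 − x).
The 5% rule fails; solving x² + Ka·x − Ka·C₀ = 0 exactly:
x = [−6.17e-05 + √(6.17e-05² + 6.91e-08)]/2 = 1.04 × 10^-4 M
pH = −log(1.04 × 10^-4) = 3.98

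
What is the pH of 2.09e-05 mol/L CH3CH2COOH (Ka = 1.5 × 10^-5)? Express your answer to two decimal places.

pH = 4.93

CH3CH2COOH ⇌ CH3CH2COO- + H+
From the ICE table, Ka = x²/(2.09e-05 − x) = 1.5 × 10^-5.
The 5% rule fails; solving x² + Ka·x − Ka·C₀ = 0 exactly:
x = (−Ka + √(Ka² + 4·Ka·C₀))/2 = 1.17 × 10^-5 M
pH = −log(1.17 × 10^-5) = 4.93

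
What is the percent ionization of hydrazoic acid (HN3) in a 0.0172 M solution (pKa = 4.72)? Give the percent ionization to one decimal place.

HN3 ⇌ N3- + H+; let x = [H+] at equilibrium.
Ka = 10^(−4.72) = 1.91 × 10^-5
x ≈ √(Ka·C₀) = √(1.91 × 10^-5 × 0.0172) = 5.73 × 10^-4 M
% ionization = x/C₀ × 100% = 5.73 × 10^-4/0.0172 × 100% = 3.3%

3.3%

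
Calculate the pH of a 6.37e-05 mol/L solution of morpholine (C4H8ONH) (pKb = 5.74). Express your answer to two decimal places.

pH = 9.00

C4H8ONH + H2O ⇌ C4H8ONH2+ + OH-
Kb = 10^(−5.74) = 1.82 × 10^-6
Let x = [OH-] at equilibrium. Kb = x²/(6.37e-05 − x).
Here C₀/Kb ≈ 35, so the small-x approximation fails. Use the quadratic:
x = (−Kb + √(Kb² + 4·Kb·C₀))/2 = 9.90 × 10^-6 M
pOH = −log(9.90 × 10^-6) = 5.00; pH = 14.00 − 5.00 = 9.00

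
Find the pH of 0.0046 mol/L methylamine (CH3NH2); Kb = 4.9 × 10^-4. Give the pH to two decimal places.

CH3NH2 + H2O ⇌ CH3NH3+ + OH-
Kb = x²/(0.0046 − x) = 4.9 × 10^-4
The 5% rule fails; solving x² + Kb·x − Kb·C₀ = 0 exactly:
x = (−Kb + √(Kb² + 4·Kb·C₀))/2 = 1.28 × 10^-3 M
pOH = 2.89, so pH = 14.00 − pOH = 11.11

pH = 11.11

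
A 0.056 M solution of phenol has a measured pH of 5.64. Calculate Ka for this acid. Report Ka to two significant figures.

Ka = 9.4 × 10^-11

[H+] = 10^(-5.64) = 2.29 × 10^-6 M
At equilibrium [HA] = 0.056 − 2.29 × 10^-6 = 5.60 × 10^-2 M
Ka = [H+][A-]/[HA] = (2.29 × 10^-6)² / 5.60 × 10^-2 = 9.4 × 10^-11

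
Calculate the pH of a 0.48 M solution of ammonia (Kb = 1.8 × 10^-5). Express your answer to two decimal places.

pH = 11.47

NH3 + H2O ⇌ NH4+ + OH-
Kb = [OH-]²/(0.48 − [OH-]) = 1.8 × 10^-5
Neglecting [OH-] in the denominator: [OH-] = √(1.8 × 10^-5 × 0.48) = 2.94 × 10^-3 M
Check: 0.61% ionized — well under 5%, approximation valid.
pOH = 2.53, so pH = 14.00 − pOH = 11.47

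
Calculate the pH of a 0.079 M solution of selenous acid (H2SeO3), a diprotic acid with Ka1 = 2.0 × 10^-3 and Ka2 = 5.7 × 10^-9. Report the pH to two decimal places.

Ka1 ≫ Ka2, so treat the first dissociation as the only significant source of H+.
Ka1 = x²/(0.079 − x) = 2.0 × 10^-3
Solving the quadratic: x = (−Ka1 + √(Ka1² + 4·Ka1·C₀))/2 = 1.16 × 10^-2 M
pH = −log(1.16 × 10^-2) = 1.94

pH = 1.94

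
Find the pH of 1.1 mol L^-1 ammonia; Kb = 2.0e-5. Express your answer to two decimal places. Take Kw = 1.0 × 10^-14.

NH3 + H2O ⇌ NH4+ + OH-
Kb = [OH-]²/(1.1 − [OH-]) = 2.0 × 10^-5
Assume [OH-] ≪ 1.1: [OH-] ≈ √(2.0 × 10^-5 × 1.1) = 4.69 × 10^-3 M
Check: 0.43% ionized — well under 5%, approximation valid.
pOH = 2.33, so pH = 14.00 − pOH = 11.67

pH = 11.67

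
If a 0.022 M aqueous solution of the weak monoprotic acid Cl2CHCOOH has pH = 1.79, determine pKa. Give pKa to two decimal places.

pKa = 1.34

[H+] = 10^(-1.79) = 1.62 × 10^-2 M
At equilibrium [HA] = 0.022 − 1.62 × 10^-2 = 5.80 × 10^-3 M
Ka = [H+][A-]/[HA] = (1.62 × 10^-2)² / 5.80 × 10^-3 = 4.52 × 10^-2
pKa = -log(4.52 × 10^-2) = 1.34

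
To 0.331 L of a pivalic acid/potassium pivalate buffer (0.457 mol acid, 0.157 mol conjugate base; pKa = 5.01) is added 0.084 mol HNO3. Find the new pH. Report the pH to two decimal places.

pH = 4.14

After neutralization: n((CH3)3CCOOH) = 0.541 mol, n((CH3)3CCOO-) = 0.073 mol.
pH = pKa + log([A⁻]/[HA]) = 5.01 + log(0.073/0.541) = 5.01 -0.870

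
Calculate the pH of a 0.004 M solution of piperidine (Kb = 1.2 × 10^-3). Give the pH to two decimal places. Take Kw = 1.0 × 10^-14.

C5H10NH + H2O ⇌ C5H10NH2+ + OH-
Kb = [OH-]²/(0.004 − [OH-]) = 1.2 × 10^-3
[OH-] is not negligible relative to C₀; solve [OH-]² + 0.0012·[OH-] − 4.8e-06 = 0.
[OH-] = [−0.0012 + √(0.0012² + 1.92e-05)]/2 = 1.67 × 10^-3 M
pOH = 2.78, so pH = 14.00 − pOH = 11.22

pH = 11.22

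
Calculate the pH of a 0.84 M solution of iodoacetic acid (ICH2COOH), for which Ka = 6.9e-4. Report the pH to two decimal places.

ICH2COOH ⇌ ICH2COO- + H+
Ka = x²/(0.84 − x) = 6.9 × 10^-4
Neglecting x in the denominator: x = √(6.9 × 10^-4 × 0.84) = 2.41 × 10^-2 M
pH = −log[H+] = −log(2.41 × 10^-2) = 1.62

pH = 1.62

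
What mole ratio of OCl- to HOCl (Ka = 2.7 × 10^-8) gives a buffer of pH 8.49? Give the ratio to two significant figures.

ratio = 8.3

pKa = -log(2.7 × 10^-8) = 7.569
pH = pKa + log(r) ⇒ log(r) = 8.49 − 7.569 = +0.921
r = [OCl-]/[HOCl] = 10^(+0.921) = 8.34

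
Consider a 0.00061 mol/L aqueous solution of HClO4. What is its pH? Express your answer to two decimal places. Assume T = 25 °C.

pH = 3.21

HClO4 is a strong acid and dissociates completely, so [H+] = 0.00061 M.
pH = -log(0.00061) = 3.21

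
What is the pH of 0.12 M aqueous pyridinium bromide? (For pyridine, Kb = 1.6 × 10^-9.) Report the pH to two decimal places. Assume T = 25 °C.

pH = 3.06

C5H5NH+ is the conjugate acid of the weak base C5H5N.
Ka = Kw/Kb = 1.0×10^-14 / 1.6 × 10^-9 = 6.25 × 10^-6
Ka = [H+]²/(0.12 − [H+]) = 6.25 × 10^-6
Since Ka ≪ C₀, [H+] ≈ √(Ka·C₀) = 8.66 × 10^-4 M.
pH = −log[H+] = −log(8.66 × 10^-4) = 3.06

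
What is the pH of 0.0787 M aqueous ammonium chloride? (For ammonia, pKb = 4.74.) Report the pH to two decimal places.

pH = 5.18

NH4+ is the conjugate acid of the weak base NH3.
Kb = 10^(−4.74) = 1.82 × 10^-5
Ka = Kw/Kb = 1.0×10^-14 / 1.82 × 10^-5 = 5.49 × 10^-10
Ka = x²/(0.0787 − x) = 5.49 × 10^-10
Neglecting x in the denominator: x = √(5.49 × 10^-10 × 0.0787) = 6.57 × 10^-6 M
pH = −log[H+] = −log(6.57 × 10^-6) = 5.18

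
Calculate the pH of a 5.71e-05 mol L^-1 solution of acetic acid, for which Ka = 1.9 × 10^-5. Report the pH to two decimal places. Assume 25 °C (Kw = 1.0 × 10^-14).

pH = 4.61

CH3COOH ⇌ CH3COO- + H+
Ka = [H+]²/(5.71e-05 − [H+]) = 1.9 × 10^-5
The 5% rule fails; solving [H+]² + Ka·[H+] − Ka·C₀ = 0 exactly:
[H+] = [−1.9e-05 + √(1.9e-05² + 4.34e-09)]/2 = 2.48 × 10^-5 M
pH = −log[H+] = −log(2.48 × 10^-5) = 4.61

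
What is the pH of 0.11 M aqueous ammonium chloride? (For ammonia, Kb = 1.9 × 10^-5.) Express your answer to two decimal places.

NH4+ is the conjugate acid of the weak base NH3.
Ka = Kw/Kb = 1.0×10^-14 / 1.9 × 10^-5 = 5.26 × 10^-10
Ka = x²/(0.11 − x) = 5.26 × 10^-10
Assume x ≪ 0.11: x ≈ √(5.26 × 10^-10 × 0.11) = 7.61 × 10^-6 M
(x/C₀ = 0.0069% < 5%, so the approximation holds.)
pH = −log(7.61 × 10^-6) = 5.12

pH = 5.12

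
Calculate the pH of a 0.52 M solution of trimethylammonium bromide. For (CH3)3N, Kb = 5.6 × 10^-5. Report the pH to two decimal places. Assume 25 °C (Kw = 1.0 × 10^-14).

pH = 5.02

(CH3)3NH+ is the conjugate acid of the weak base (CH3)3N.
Ka = Kw/Kb = 1.0×10^-14 / 5.6 × 10^-5 = 1.79 × 10^-10
From the ICE table, Ka = x²/(0.52 − x) = 1.79 × 10^-10.
Since Ka ≪ C₀, x ≈ √(Ka·C₀) = 9.65 × 10^-6 M.
(x/C₀ = 0.0019% < 5%, so the approximation holds.)
pH = −log(9.65 × 10^-6) = 5.02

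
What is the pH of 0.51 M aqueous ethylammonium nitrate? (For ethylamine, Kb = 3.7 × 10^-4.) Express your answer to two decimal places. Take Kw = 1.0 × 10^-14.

C2H5NH3+ is the conjugate acid of the weak base C2H5NH2.
Ka = Kw/Kb = 1.0×10^-14 / 3.7 × 10^-4 = 2.70 × 10^-11
Ka = x²/(0.51 − x) = 2.70 × 10^-11
Since Ka ≪ C₀, x ≈ √(Ka·C₀) = 3.71 × 10^-6 M.
(x/C₀ = 0.00073% < 5%, so the approximation holds.)
pH = −log[H+] = −log(3.71 × 10^-6) = 5.43

pH = 5.43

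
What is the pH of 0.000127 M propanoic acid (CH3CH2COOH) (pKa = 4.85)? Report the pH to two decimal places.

CH3CH2COOH ⇌ CH3CH2COO- + H+
Ka = 10^(−4.85) = 1.41 × 10^-5
Ka = [H+]²/(0.000127 − [H+]) = 1.41 × 10^-5
The 5% rule fails; solving [H+]² + Ka·[H+] − Ka·C₀ = 0 exactly:
[H+] = (−Ka + √(Ka² + 4·Ka·C₀))/2 = 3.58 × 10^-5 M
pH = −log[H+] = −log(3.58 × 10^-5) = 4.45

pH = 4.45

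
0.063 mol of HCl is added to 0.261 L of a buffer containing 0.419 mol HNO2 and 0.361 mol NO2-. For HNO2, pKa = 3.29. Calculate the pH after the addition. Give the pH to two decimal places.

pH = 3.08

Added H+ converts NO2- to HNO2: HNO2 → 0.482 mol, NO2- → 0.298 mol.
pH = pKa + log([A⁻]/[HA]) = 3.29 + log(0.298/0.482) = 3.29 -0.209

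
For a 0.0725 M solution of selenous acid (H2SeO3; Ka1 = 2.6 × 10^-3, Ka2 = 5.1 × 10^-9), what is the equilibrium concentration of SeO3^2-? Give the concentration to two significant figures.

5.1 × 10^-9 M

First ionization gives [H+] ≈ [HSeO3-] = 1.25 × 10^-2 M.
Second step: Ka2 = [H+][SeO3^2-]/[HSeO3-] ≈ [SeO3^2-] (since [H+] ≈ [HSeO3-]).
So [SeO3^2-] ≈ Ka2.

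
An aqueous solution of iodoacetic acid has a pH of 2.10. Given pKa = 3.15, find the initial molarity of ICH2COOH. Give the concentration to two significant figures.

[H+] = 10^(-2.10) = 7.94 × 10^-3 M = x
Ka = 10^(−3.15) = 7.08 × 10^-4
Ka = x²/(C₀ − x) ⇒ C₀ = x + x²/Ka
C₀ = 7.94 × 10^-3 + (7.94 × 10^-3)²/(7.08 × 10^-4) = 9.70 × 10^-2 M

C₀ = 9.7 × 10^-2 M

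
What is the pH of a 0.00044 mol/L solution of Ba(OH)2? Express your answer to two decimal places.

Ba(OH)2 is a strong base (each formula unit releases 2 OH-); [OH-] = 0.00088 M.
pOH = -log(0.00088) = 3.06
pH = 14.00 - 3.06 = 10.94

pH = 10.94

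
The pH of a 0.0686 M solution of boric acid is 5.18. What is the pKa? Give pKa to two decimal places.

[H+] = 10^(-5.18) = 6.61 × 10^-6 M
At equilibrium [HA] = 0.0686 − 6.61 × 10^-6 = 6.86 × 10^-2 M
Ka = [H+][A-]/[HA] = (6.61 × 10^-6)² / 6.86 × 10^-2 = 6.37 × 10^-10
pKa = -log(6.37 × 10^-10) = 9.20

pKa = 9.20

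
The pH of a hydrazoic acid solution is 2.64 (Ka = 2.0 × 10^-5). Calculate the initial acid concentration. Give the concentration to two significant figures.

C₀ = 2.6 × 10^-1 M

[H+] = 10^(-2.64) = 2.29 × 10^-3 M = x
Ka = x²/(C₀ − x) ⇒ C₀ = x + x²/Ka
C₀ = 2.29 × 10^-3 + (2.29 × 10^-3)²/(2.0 × 10^-5) = 2.64 × 10^-1 M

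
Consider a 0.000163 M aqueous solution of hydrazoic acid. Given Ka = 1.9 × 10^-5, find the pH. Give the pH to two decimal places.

HN3 ⇌ N3- + H+
From the ICE table, Ka = x²/(0.000163 − x) = 1.9 × 10^-5.
The 5% rule fails; solving x² + Ka·x − Ka·C₀ = 0 exactly:
x = [−1.9e-05 + √(1.9e-05² + 1.24e-08)]/2 = 4.70 × 10^-5 M
pH = −log[H+] = −log(4.70 × 10^-5) = 4.33

pH = 4.33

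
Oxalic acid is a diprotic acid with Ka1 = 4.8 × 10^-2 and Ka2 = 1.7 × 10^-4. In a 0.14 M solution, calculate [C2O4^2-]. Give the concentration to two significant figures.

1.7 × 10^-4 M

First ionization gives [H+] ≈ [HC2O4-] = 6.14 × 10^-2 M.
Second step: Ka2 = [H+][C2O4^2-]/[HC2O4-] ≈ [C2O4^2-] (since [H+] ≈ [HC2O4-]).
So [C2O4^2-] ≈ Ka2.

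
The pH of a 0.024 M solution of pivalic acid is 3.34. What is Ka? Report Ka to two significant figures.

[H+] = 10^(-3.34) = 4.57 × 10^-4 M
At equilibrium [HA] = 0.024 − 4.57 × 10^-4 = 2.35 × 10^-2 M
Ka = [H+][A-]/[HA] = (4.57 × 10^-4)² / 2.35 × 10^-2 = 8.9 × 10^-6

Ka = 8.9 × 10^-6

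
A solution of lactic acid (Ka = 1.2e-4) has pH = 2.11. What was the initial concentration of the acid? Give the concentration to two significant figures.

C₀ = 5.1 × 10^-1 M

[H+] = 10^(-2.11) = 7.76 × 10^-3 M = x
Ka = x²/(C₀ − x) ⇒ C₀ = x + x²/Ka
C₀ = 7.76 × 10^-3 + (7.76 × 10^-3)²/(1.2 × 10^-4) = 5.10 × 10^-1 M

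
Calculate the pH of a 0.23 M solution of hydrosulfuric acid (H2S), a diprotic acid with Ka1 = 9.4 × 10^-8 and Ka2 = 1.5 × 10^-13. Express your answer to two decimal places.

Ka1 ≫ Ka2, so treat the first dissociation as the only significant source of H+.
Ka1 = x²/(0.23 − x) = 9.4 × 10^-8
x ≈ √(9.4 × 10^-8 × 0.23) = 1.47 × 10^-4 M
pH = −log(1.47 × 10^-4) = 3.83

pH = 3.83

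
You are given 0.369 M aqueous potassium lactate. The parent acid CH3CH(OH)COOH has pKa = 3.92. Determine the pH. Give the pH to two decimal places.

CH3CH(OH)COO- is the conjugate base of the weak acid CH3CH(OH)COOH.
Ka = 10^(−3.92) = 1.20 × 10^-4
Kb = Kw/Ka = 1.0×10^-14 / 1.20 × 10^-4 = 8.33 × 10^-11
Kb = [OH-]²/(0.369 − [OH-]) = 8.33 × 10^-11
Since Kb ≪ C₀, [OH-] ≈ √(Kb·C₀) = 5.54 × 10^-6 M.
pOH = 5.26, so pH = 14.00 − pOH = 8.74

pH = 8.74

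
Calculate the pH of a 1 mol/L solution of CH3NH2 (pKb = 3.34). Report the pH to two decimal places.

CH3NH2 + H2O ⇌ CH3NH3+ + OH-
Kb = 10^(−3.34) = 4.57 × 10^-4
Let x = [OH-] at equilibrium. Kb = x²/(1 − x).
Assume x ≪ 1: x ≈ √(4.57 × 10^-4 × 1) = 2.14 × 10^-2 M
pOH = −log(2.14 × 10^-2) = 1.67; pH = 14.00 − 1.67 = 12.33

pH = 12.33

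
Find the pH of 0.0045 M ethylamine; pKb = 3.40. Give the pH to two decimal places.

pH = 11.06

C2H5NH2 + H2O ⇌ C2H5NH3+ + OH-
Kb = 10^(−3.40) = 3.98 × 10^-4
Kb = [OH-]²/(0.0045 − [OH-]) = 3.98 × 10^-4
[OH-] is not negligible relative to C₀; solve [OH-]² + 0.000398·[OH-] − 1.79e-06 = 0.
[OH-] = (−Kb + √(Kb² + 4·Kb·C₀))/2 = 1.15 × 10^-3 M
pOH = −log(1.15 × 10^-3) = 2.94; pH = 14.00 − 2.94 = 11.06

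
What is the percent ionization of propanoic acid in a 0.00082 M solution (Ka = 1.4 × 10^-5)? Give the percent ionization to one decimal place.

12.2%

CH3CH2COOH ⇌ CH3CH2COO- + H+; let x = [H+] at equilibrium.
Ka = x²/(C₀ − x); solving the quadratic gives x = 1.00 × 10^-4 M.
Fraction ionized = 1.00 × 10^-4 / 0.00082 = 0.1220 → 12.2%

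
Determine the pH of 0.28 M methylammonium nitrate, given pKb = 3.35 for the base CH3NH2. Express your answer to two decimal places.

CH3NH3+ is the conjugate acid of the weak base CH3NH2.
Kb = 10^(−3.35) = 4.47 × 10^-4
Ka = Kw/Kb = 1.0×10^-14 / 4.47 × 10^-4 = 2.24 × 10^-11
Let x = [H+] at equilibrium. Ka = x²/(0.28 − x).
Neglecting x in the denominator: x = √(2.24 × 10^-11 × 0.28) = 2.50 × 10^-6 M
pH = −log(2.50 × 10^-6) = 5.60

pH = 5.60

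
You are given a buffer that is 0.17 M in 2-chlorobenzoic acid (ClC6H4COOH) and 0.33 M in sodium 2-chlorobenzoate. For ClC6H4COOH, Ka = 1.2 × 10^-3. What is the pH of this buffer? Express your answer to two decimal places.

pKa = −log(1.2 × 10^-3) = 2.921
Henderson–Hasselbalch: pH = pKa + log([ClC6H4COO-]/[ClC6H4COOH]) = 2.921 + log(0.33/0.17)
pH = 2.921 + (+0.288) = 3.21

pH = 3.21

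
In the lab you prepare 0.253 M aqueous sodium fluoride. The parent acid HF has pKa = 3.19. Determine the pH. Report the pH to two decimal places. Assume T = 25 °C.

pH = 8.30

F- is the conjugate base of the weak acid HF.
Ka = 10^(−3.19) = 6.46 × 10^-4
Kb = Kw/Ka = 1.0×10^-14 / 6.46 × 10^-4 = 1.55 × 10^-11
From the ICE table, Kb = [OH-]²/(0.253 − [OH-]) = 1.55 × 10^-11.
Neglecting [OH-] in the denominator: [OH-] = √(1.55 × 10^-11 × 0.253) = 1.98 × 10^-6 M
pOH = 5.70, so pH = 14.00 − pOH = 8.30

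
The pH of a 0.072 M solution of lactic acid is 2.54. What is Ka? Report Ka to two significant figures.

Ka = 1.2 × 10^-4

[H+] = 10^(-2.54) = 2.88 × 10^-3 M
At equilibrium [HA] = 0.072 − 2.88 × 10^-3 = 6.91 × 10^-2 M
Ka = [H+][A-]/[HA] = (2.88 × 10^-3)² / 6.91 × 10^-2 = 1.2 × 10^-4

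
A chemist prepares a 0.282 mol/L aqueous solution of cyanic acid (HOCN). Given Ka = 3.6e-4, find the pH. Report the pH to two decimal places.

HOCN ⇌ OCN- + H+
From the ICE table, Ka = x²/(0.282 − x) = 3.6 × 10^-4.
Since Ka ≪ C₀, x ≈ √(Ka·C₀) = 1.01 × 10^-2 M.
pH = −log(1.01 × 10^-2) = 2.00

pH = 2.00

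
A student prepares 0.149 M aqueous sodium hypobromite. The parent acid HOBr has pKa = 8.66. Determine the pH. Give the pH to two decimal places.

pH = 10.92

OBr- is the conjugate base of the weak acid HOBr.
Ka = 10^(−8.66) = 2.19 × 10^-9
Kb = Kw/Ka = 1.0×10^-14 / 2.19 × 10^-9 = 4.57 × 10^-6
Let x = [OH-] at equilibrium. Kb = x²/(0.149 − x).
Assume x ≪ 0.149: x ≈ √(4.57 × 10^-6 × 0.149) = 8.25 × 10^-4 M
pOH = −log(8.25 × 10^-4) = 3.08; pH = 14.00 − 3.08 = 10.92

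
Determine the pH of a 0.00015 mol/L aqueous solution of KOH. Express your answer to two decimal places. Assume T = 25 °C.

pH = 10.18

KOH is a strong base; [OH-] = 0.00015 M.
pOH = -log(0.00015) = 3.82
pH = 14.00 - 3.82 = 10.18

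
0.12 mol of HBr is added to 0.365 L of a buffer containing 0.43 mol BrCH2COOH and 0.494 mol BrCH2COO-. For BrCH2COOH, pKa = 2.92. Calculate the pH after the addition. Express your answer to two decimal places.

Added H+ converts BrCH2COO- to BrCH2COOH: BrCH2COOH → 0.55 mol, BrCH2COO- → 0.374 mol.
Henderson–Hasselbalch with mole ratio 0.374/0.55: pH = 2.92 + (-0.167)

pH = 2.75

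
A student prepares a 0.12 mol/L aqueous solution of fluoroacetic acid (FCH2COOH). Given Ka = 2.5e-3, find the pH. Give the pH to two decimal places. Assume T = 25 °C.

FCH2COOH ⇌ FCH2COO- + H+
Ka = [H+]²/(0.12 − [H+]) = 2.5 × 10^-3
Here C₀/Ka ≈ 48, so the small-[H+] approximation fails. Use the quadratic:
[H+] = (−Ka + √(Ka² + 4·Ka·C₀))/2 = 1.61 × 10^-2 M
pH = −log[H+] = −log(1.61 × 10^-2) = 1.79

pH = 1.79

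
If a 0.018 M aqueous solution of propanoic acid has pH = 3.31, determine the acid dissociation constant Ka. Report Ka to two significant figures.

[H+] = 10^(-3.31) = 4.90 × 10^-4 M
At equilibrium [HA] = 0.018 − 4.90 × 10^-4 = 1.75 × 10^-2 M
Ka = [H+][A-]/[HA] = (4.90 × 10^-4)² / 1.75 × 10^-2 = 1.4 × 10^-5

Ka = 1.4 × 10^-5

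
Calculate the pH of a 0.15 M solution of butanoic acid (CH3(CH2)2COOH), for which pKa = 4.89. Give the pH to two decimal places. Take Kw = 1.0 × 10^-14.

CH3(CH2)2COOH ⇌ CH3(CH2)2COO- + H+
Ka = 10^(−4.89) = 1.29 × 10^-5
Let x = [H+] at equilibrium. Ka = x²/(0.15 − x).
Since Ka ≪ C₀, x ≈ √(Ka·C₀) = 1.39 × 10^-3 M.
(x/C₀ = 0.93% < 5%, so the approximation holds.)
pH = −log[H+] = −log(1.39 × 10^-3) = 2.86

pH = 2.86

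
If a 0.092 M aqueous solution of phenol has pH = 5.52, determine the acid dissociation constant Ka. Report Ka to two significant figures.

Ka = 9.9 × 10^-11

[H+] = 10^(-5.52) = 3.02 × 10^-6 M
At equilibrium [HA] = 0.092 − 3.02 × 10^-6 = 9.20 × 10^-2 M
Ka = [H+][A-]/[HA] = (3.02 × 10^-6)² / 9.20 × 10^-2 = 9.9 × 10^-11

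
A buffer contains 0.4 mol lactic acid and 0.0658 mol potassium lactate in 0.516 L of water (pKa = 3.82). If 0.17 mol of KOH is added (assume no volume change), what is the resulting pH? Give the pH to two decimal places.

OH- converts CH3CH(OH)COOH to CH3CH(OH)COO-: CH3CH(OH)COOH → 0.23 mol, CH3CH(OH)COO- → 0.236 mol.
Henderson–Hasselbalch with mole ratio 0.236/0.23: pH = 3.82 + (+0.011)

pH = 3.83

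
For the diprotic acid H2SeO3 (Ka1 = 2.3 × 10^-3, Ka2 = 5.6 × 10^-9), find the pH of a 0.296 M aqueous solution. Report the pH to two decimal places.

pH = 1.60

Ka1 ≫ Ka2, so treat the first dissociation as the only significant source of H+.
Ka1 = x²/(0.296 − x) = 2.3 × 10^-3
Solving the quadratic: x = (−Ka1 + √(Ka1² + 4·Ka1·C₀))/2 = 2.50 × 10^-2 M
pH = −log(2.50 × 10^-2) = 1.60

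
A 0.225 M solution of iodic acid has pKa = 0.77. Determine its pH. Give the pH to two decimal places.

HIO3 ⇌ IO3- + H+
Ka = 10^(−0.77) = 1.70 × 10^-1
Ka = [H+]²/(0.225 − [H+]) = 1.70 × 10^-1
Here C₀/Ka ≈ 1.32, so the small-[H+] approximation fails. Use the quadratic:
[H+] = (−Ka + √(Ka² + 4·Ka·C₀))/2 = 1.28 × 10^-1 M
pH = −log[H+] = −log(1.28 × 10^-1) = 0.89

pH = 0.89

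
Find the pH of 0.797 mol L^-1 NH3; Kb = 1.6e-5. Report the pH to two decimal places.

pH = 11.55

NH3 + H2O ⇌ NH4+ + OH-
Let x = [OH-] at equilibrium. Kb = x²/(0.797 − x).
Neglecting x in the denominator: x = √(1.6 × 10^-5 × 0.797) = 3.57 × 10^-3 M
pOH = 2.45, so pH = 14.00 − pOH = 11.55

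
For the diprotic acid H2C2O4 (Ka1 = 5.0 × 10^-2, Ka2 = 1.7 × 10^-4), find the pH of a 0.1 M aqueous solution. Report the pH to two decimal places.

Ka1 ≫ Ka2, so treat the first dissociation as the only significant source of H+.
Ka1 = x²/(0.1 − x) = 5.0 × 10^-2
Solving the quadratic: x = (−Ka1 + √(Ka1² + 4·Ka1·C₀))/2 = 5.00 × 10^-2 M
pH = −log(5.00 × 10^-2) = 1.30

pH = 1.30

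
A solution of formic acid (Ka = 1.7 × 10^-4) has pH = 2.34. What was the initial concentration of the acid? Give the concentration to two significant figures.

C₀ = 1.3 × 10^-1 M

[H+] = 10^(-2.34) = 4.57 × 10^-3 M = x
Ka = x²/(C₀ − x) ⇒ C₀ = x + x²/Ka
C₀ = 4.57 × 10^-3 + (4.57 × 10^-3)²/(1.7 × 10^-4) = 1.27 × 10^-1 M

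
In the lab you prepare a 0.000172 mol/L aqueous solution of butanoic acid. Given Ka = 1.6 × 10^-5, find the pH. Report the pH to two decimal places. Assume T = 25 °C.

CH3(CH2)2COOH ⇌ CH3(CH2)2COO- + H+
Let x = [H+] at equilibrium. Ka = x²/(0.000172 − x).
The 5% rule fails; solving x² + Ka·x − Ka·C₀ = 0 exactly:
x = (−Ka + √(Ka² + 4·Ka·C₀))/2 = 4.51 × 10^-5 M
pH = −log(4.51 × 10^-5) = 4.35

pH = 4.35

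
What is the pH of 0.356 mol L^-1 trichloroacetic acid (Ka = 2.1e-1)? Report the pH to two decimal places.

Cl3CCOOH ⇌ Cl3CCOO- + H+
From the ICE table, Ka = [H+]²/(0.356 − [H+]) = 2.1 × 10^-1.
The 5% rule fails; solving [H+]² + Ka·[H+] − Ka·C₀ = 0 exactly:
[H+] = (−Ka + √(Ka² + 4·Ka·C₀))/2 = 1.88 × 10^-1 M
pH = −log(1.88 × 10^-1) = 0.73

pH = 0.73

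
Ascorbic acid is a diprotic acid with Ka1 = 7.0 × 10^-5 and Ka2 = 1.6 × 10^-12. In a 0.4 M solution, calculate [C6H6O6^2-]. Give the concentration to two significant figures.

First ionization gives [H+] ≈ [HC6H6O6-] = 5.29 × 10^-3 M.
Second step: Ka2 = [H+][C6H6O6^2-]/[HC6H6O6-] ≈ [C6H6O6^2-] (since [H+] ≈ [HC6H6O6-]).
So [C6H6O6^2-] ≈ Ka2.

1.6 × 10^-12 M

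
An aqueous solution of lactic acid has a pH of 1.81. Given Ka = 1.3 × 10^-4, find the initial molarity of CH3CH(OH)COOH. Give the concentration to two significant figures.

[H+] = 10^(-1.81) = 1.55 × 10^-2 M = x
Ka = x²/(C₀ − x) ⇒ C₀ = x + x²/Ka
C₀ = 1.55 × 10^-2 + (1.55 × 10^-2)²/(1.3 × 10^-4) = 1.86 M

C₀ = 1.9 M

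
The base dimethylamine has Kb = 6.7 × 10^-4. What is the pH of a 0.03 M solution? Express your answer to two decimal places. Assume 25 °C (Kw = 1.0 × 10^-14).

(CH3)2NH + H2O ⇌ (CH3)2NH2+ + OH-
Kb = x²/(0.03 − x) = 6.7 × 10^-4
x is not negligible relative to C₀; solve x² + 0.00067·x − 2.01e-05 = 0.
x = [−0.00067 + √(0.00067² + 8.04e-05)]/2 = 4.16 × 10^-3 M
pOH = 2.38, so pH = 14.00 − pOH = 11.62

pH = 11.62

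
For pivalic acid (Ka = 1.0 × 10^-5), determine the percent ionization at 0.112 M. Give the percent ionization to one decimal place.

(CH3)3CCOOH ⇌ (CH3)3CCOO- + H+; let x = [H+] at equilibrium.
x ≈ √(Ka·C₀) = √(1.0 × 10^-5 × 0.112) = 1.06 × 10^-3 M
Fraction ionized = 1.06 × 10^-3 / 0.112 = 0.0095 → 0.9%

0.9%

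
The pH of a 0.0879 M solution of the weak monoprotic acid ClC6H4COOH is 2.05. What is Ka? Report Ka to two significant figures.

[H+] = 10^(-2.05) = 8.91 × 10^-3 M
At equilibrium [HA] = 0.0879 − 8.91 × 10^-3 = 7.90 × 10^-2 M
Ka = [H+][A-]/[HA] = (8.91 × 10^-3)² / 7.90 × 10^-2 = 1.0 × 10^-3

Ka = 1.0 × 10^-3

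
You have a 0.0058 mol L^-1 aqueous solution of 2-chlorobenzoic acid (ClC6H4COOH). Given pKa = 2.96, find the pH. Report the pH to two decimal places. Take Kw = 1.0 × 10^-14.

ClC6H4COOH ⇌ ClC6H4COO- + H+
Ka = 10^(−2.96) = 1.10 × 10^-3
Ka = x²/(0.0058 − x) = 1.10 × 10^-3
The 5% rule fails; solving x² + Ka·x − Ka·C₀ = 0 exactly:
x = [−0.0011 + √(0.0011² + 2.55e-05)]/2 = 2.04 × 10^-3 M
pH = −log[H+] = −log(2.04 × 10^-3) = 2.69

pH = 2.69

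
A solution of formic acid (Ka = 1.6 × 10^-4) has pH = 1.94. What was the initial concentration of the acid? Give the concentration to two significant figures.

[H+] = 10^(-1.94) = 1.15 × 10^-2 M = x
Ka = x²/(C₀ − x) ⇒ C₀ = x + x²/Ka
C₀ = 1.15 × 10^-2 + (1.15 × 10^-2)²/(1.6 × 10^-4) = 8.38 × 10^-1 M

C₀ = 8.4 × 10^-1 M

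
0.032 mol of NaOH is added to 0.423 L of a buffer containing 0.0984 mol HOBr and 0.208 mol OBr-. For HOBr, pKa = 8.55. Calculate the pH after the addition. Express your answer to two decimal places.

OH- converts HOBr to OBr-: HOBr → 0.0664 mol, OBr- → 0.24 mol.
Henderson–Hasselbalch with mole ratio 0.24/0.0664: pH = 8.55 + (+0.558)

pH = 9.11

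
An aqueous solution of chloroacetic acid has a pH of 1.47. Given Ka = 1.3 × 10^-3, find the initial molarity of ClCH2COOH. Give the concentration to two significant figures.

C₀ = 9.2 × 10^-1 M

[H+] = 10^(-1.47) = 3.39 × 10^-2 M = x
Ka = x²/(C₀ − x) ⇒ C₀ = x + x²/Ka
C₀ = 3.39 × 10^-2 + (3.39 × 10^-2)²/(1.3 × 10^-3) = 9.18 × 10^-1 M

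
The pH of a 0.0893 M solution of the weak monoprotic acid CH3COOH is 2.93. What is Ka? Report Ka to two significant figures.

[H+] = 10^(-2.93) = 1.17 × 10^-3 M
At equilibrium [HA] = 0.0893 − 1.17 × 10^-3 = 8.81 × 10^-2 M
Ka = [H+][A-]/[HA] = (1.17 × 10^-3)² / 8.81 × 10^-2 = 1.6 × 10^-5

Ka = 1.6 × 10^-5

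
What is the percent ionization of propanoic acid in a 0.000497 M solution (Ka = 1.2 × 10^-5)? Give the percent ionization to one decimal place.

14.4%

CH3CH2COOH ⇌ CH3CH2COO- + H+; let x = [H+] at equilibrium.
Ka = x²/(C₀ − x); solving the quadratic gives x = 7.15 × 10^-5 M.
% ionization = x/C₀ × 100% = 7.15 × 10^-5/0.000497 × 100% = 14.4%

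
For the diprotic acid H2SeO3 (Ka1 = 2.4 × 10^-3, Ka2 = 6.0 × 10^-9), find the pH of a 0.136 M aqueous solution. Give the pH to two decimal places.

Ka1 ≫ Ka2, so treat the first dissociation as the only significant source of H+.
Ka1 = x²/(0.136 − x) = 2.4 × 10^-3
Solving the quadratic: x = (−Ka1 + √(Ka1² + 4·Ka1·C₀))/2 = 1.69 × 10^-2 M
pH = −log(1.69 × 10^-2) = 1.77

pH = 1.77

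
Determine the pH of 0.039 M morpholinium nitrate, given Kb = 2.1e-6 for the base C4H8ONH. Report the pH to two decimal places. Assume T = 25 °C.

pH = 4.87

C4H8ONH2+ is the conjugate acid of the weak base C4H8ONH.
Ka = Kw/Kb = 1.0×10^-14 / 2.1 × 10^-6 = 4.76 × 10^-9
Ka = x²/(0.039 − x) = 4.76 × 10^-9
Neglecting x in the denominator: x = √(4.76 × 10^-9 × 0.039) = 1.36 × 10^-5 M
pH = −log(1.36 × 10^-5) = 4.87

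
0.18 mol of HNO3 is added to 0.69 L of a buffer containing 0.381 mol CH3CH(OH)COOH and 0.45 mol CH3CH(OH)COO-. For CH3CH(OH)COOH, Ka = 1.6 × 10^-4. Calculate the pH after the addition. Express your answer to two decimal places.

pH = 3.48

After neutralization: n(CH3CH(OH)COOH) = 0.561 mol, n(CH3CH(OH)COO-) = 0.27 mol.
pKa = −log(1.6 × 10^-4) = 3.796
pH = pKa + log(n_CH3CH(OH)COO-/n_CH3CH(OH)COOH) = 3.796 + log(0.27/0.561) = 3.796 + (-0.318)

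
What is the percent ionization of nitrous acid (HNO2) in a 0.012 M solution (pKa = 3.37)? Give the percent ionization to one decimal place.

HNO2 ⇌ NO2- + H+; let x = [H+] at equilibrium.
Ka = 10^(−3.37) = 4.27 × 10^-4
Ka = x²/(C₀ − x); solving the quadratic gives x = 2.06 × 10^-3 M.
% ionization = x/C₀ × 100% = 2.06 × 10^-3/0.012 × 100% = 17.2%

17.2%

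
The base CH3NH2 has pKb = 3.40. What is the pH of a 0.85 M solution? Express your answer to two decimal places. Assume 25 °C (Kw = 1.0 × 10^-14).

pH = 12.26

CH3NH2 + H2O ⇌ CH3NH3+ + OH-
Kb = 10^(−3.40) = 3.98 × 10^-4
Kb = [OH-]²/(0.85 − [OH-]) = 3.98 × 10^-4
Neglecting [OH-] in the denominator: [OH-] = √(3.98 × 10^-4 × 0.85) = 1.84 × 10^-2 M
([OH-]/C₀ = 2.2% < 5%, so the approximation holds.)
pOH = 1.74, so pH = 14.00 − pOH = 12.26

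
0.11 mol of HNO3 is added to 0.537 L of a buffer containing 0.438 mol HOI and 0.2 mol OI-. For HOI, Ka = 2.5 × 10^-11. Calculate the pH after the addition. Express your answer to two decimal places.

pH = 9.82

After neutralization: n(HOI) = 0.548 mol, n(OI-) = 0.09 mol.
pKa = −log(2.5 × 10^-11) = 10.602
pH = pKa + log(n_OI-/n_HOI) = 10.602 + log(0.09/0.548) = 10.602 + (-0.785)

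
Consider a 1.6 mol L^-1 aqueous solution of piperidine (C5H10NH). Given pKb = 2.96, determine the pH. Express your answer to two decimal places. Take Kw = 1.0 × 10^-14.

C5H10NH + H2O ⇌ C5H10NH2+ + OH-
Kb = 10^(−2.96) = 1.10 × 10^-3
From the ICE table, Kb = [OH-]²/(1.6 − [OH-]) = 1.10 × 10^-3.
Neglecting [OH-] in the denominator: [OH-] = √(1.10 × 10^-3 × 1.6) = 4.20 × 10^-2 M
pOH = 1.38, so pH = 14.00 − pOH = 12.62

pH = 12.62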